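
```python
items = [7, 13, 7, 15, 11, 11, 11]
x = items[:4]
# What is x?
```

items has length 7. The slice items[:4] selects indices [0, 1, 2, 3] (0->7, 1->13, 2->7, 3->15), giving [7, 13, 7, 15].

[7, 13, 7, 15]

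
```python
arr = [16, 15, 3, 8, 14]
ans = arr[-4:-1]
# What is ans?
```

arr has length 5. The slice arr[-4:-1] selects indices [1, 2, 3] (1->15, 2->3, 3->8), giving [15, 3, 8].

[15, 3, 8]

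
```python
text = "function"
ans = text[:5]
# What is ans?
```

text has length 8. The slice text[:5] selects indices [0, 1, 2, 3, 4] (0->'f', 1->'u', 2->'n', 3->'c', 4->'t'), giving 'funct'.

'funct'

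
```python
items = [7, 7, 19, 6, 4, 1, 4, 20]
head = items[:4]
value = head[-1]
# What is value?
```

items has length 8. The slice items[:4] selects indices [0, 1, 2, 3] (0->7, 1->7, 2->19, 3->6), giving [7, 7, 19, 6]. So head = [7, 7, 19, 6]. Then head[-1] = 6.

6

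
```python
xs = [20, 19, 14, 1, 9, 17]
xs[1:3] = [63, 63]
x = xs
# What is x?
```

xs starts as [20, 19, 14, 1, 9, 17] (length 6). The slice xs[1:3] covers indices [1, 2] with values [19, 14]. Replacing that slice with [63, 63] (same length) produces [20, 63, 63, 1, 9, 17].

[20, 63, 63, 1, 9, 17]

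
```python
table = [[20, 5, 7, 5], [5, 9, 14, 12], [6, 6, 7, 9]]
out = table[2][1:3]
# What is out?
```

table[2] = [6, 6, 7, 9]. table[2] has length 4. The slice table[2][1:3] selects indices [1, 2] (1->6, 2->7), giving [6, 7].

[6, 7]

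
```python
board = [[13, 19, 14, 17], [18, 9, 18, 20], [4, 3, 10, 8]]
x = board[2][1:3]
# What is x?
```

board[2] = [4, 3, 10, 8]. board[2] has length 4. The slice board[2][1:3] selects indices [1, 2] (1->3, 2->10), giving [3, 10].

[3, 10]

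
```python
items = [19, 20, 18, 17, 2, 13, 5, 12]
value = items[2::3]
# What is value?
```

items has length 8. The slice items[2::3] selects indices [2, 5] (2->18, 5->13), giving [18, 13].

[18, 13]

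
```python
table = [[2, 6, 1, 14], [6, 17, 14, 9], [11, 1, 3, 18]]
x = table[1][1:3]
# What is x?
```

table[1] = [6, 17, 14, 9]. table[1] has length 4. The slice table[1][1:3] selects indices [1, 2] (1->17, 2->14), giving [17, 14].

[17, 14]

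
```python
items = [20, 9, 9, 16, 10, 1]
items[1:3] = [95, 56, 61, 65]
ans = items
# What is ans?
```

items starts as [20, 9, 9, 16, 10, 1] (length 6). The slice items[1:3] covers indices [1, 2] with values [9, 9]. Replacing that slice with [95, 56, 61, 65] (different length) produces [20, 95, 56, 61, 65, 16, 10, 1].

[20, 95, 56, 61, 65, 16, 10, 1]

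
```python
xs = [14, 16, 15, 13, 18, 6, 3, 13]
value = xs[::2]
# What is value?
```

xs has length 8. The slice xs[::2] selects indices [0, 2, 4, 6] (0->14, 2->15, 4->18, 6->3), giving [14, 15, 18, 3].

[14, 15, 18, 3]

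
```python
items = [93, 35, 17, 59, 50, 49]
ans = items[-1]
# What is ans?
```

items has length 6. Negative index -1 maps to positive index 6 + (-1) = 5. items[5] = 49.

49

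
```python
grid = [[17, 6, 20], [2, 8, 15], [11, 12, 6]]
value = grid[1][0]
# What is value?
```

grid[1] = [2, 8, 15]. Taking column 0 of that row yields 2.

2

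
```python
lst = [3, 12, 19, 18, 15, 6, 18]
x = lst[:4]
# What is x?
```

lst has length 7. The slice lst[:4] selects indices [0, 1, 2, 3] (0->3, 1->12, 2->19, 3->18), giving [3, 12, 19, 18].

[3, 12, 19, 18]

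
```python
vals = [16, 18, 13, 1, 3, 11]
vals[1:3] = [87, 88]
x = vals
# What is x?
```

vals starts as [16, 18, 13, 1, 3, 11] (length 6). The slice vals[1:3] covers indices [1, 2] with values [18, 13]. Replacing that slice with [87, 88] (same length) produces [16, 87, 88, 1, 3, 11].

[16, 87, 88, 1, 3, 11]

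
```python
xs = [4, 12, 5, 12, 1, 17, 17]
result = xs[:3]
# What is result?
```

xs has length 7. The slice xs[:3] selects indices [0, 1, 2] (0->4, 1->12, 2->5), giving [4, 12, 5].

[4, 12, 5]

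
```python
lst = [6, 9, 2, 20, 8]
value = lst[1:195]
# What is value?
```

lst has length 5. The slice lst[1:195] selects indices [1, 2, 3, 4] (1->9, 2->2, 3->20, 4->8), giving [9, 2, 20, 8].

[9, 2, 20, 8]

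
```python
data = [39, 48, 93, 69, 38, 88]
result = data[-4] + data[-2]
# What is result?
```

data has length 6. Negative index -4 maps to positive index 6 + (-4) = 2. data[2] = 93.
data has length 6. Negative index -2 maps to positive index 6 + (-2) = 4. data[4] = 38.
Sum: 93 + 38 = 131.

131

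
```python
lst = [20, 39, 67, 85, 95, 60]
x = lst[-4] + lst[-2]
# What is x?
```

lst has length 6. Negative index -4 maps to positive index 6 + (-4) = 2. lst[2] = 67.
lst has length 6. Negative index -2 maps to positive index 6 + (-2) = 4. lst[4] = 95.
Sum: 67 + 95 = 162.

162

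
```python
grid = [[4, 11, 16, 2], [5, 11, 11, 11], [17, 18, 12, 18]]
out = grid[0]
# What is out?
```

grid has 3 rows. Row 0 is [4, 11, 16, 2].

[4, 11, 16, 2]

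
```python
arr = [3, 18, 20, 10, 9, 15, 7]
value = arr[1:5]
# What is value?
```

arr has length 7. The slice arr[1:5] selects indices [1, 2, 3, 4] (1->18, 2->20, 3->10, 4->9), giving [18, 20, 10, 9].

[18, 20, 10, 9]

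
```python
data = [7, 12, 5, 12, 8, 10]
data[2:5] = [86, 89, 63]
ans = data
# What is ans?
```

data starts as [7, 12, 5, 12, 8, 10] (length 6). The slice data[2:5] covers indices [2, 3, 4] with values [5, 12, 8]. Replacing that slice with [86, 89, 63] (same length) produces [7, 12, 86, 89, 63, 10].

[7, 12, 86, 89, 63, 10]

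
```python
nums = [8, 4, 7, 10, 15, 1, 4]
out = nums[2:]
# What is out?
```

nums has length 7. The slice nums[2:] selects indices [2, 3, 4, 5, 6] (2->7, 3->10, 4->15, 5->1, 6->4), giving [7, 10, 15, 1, 4].

[7, 10, 15, 1, 4]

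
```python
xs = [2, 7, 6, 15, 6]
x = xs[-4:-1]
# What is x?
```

xs has length 5. The slice xs[-4:-1] selects indices [1, 2, 3] (1->7, 2->6, 3->15), giving [7, 6, 15].

[7, 6, 15]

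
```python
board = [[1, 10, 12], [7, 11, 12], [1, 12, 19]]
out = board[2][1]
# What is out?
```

board[2] = [1, 12, 19]. Taking column 1 of that row yields 12.

12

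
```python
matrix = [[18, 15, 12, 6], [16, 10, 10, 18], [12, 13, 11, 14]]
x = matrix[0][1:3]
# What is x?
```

matrix[0] = [18, 15, 12, 6]. matrix[0] has length 4. The slice matrix[0][1:3] selects indices [1, 2] (1->15, 2->12), giving [15, 12].

[15, 12]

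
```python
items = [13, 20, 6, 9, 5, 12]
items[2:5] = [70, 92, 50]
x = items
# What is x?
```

items starts as [13, 20, 6, 9, 5, 12] (length 6). The slice items[2:5] covers indices [2, 3, 4] with values [6, 9, 5]. Replacing that slice with [70, 92, 50] (same length) produces [13, 20, 70, 92, 50, 12].

[13, 20, 70, 92, 50, 12]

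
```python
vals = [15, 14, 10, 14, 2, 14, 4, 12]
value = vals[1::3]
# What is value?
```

vals has length 8. The slice vals[1::3] selects indices [1, 4, 7] (1->14, 4->2, 7->12), giving [14, 2, 12].

[14, 2, 12]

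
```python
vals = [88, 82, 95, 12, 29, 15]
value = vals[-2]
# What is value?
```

vals has length 6. Negative index -2 maps to positive index 6 + (-2) = 4. vals[4] = 29.

29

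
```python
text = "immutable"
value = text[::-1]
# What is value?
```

text has length 9. The slice text[::-1] selects indices [8, 7, 6, 5, 4, 3, 2, 1, 0] (8->'e', 7->'l', 6->'b', 5->'a', 4->'t', 3->'u', 2->'m', 1->'m', 0->'i'), giving 'elbatummi'.

'elbatummi'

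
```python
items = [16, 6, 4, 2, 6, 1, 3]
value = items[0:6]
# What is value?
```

items has length 7. The slice items[0:6] selects indices [0, 1, 2, 3, 4, 5] (0->16, 1->6, 2->4, 3->2, 4->6, 5->1), giving [16, 6, 4, 2, 6, 1].

[16, 6, 4, 2, 6, 1]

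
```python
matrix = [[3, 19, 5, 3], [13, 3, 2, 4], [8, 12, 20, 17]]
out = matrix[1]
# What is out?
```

matrix has 3 rows. Row 1 is [13, 3, 2, 4].

[13, 3, 2, 4]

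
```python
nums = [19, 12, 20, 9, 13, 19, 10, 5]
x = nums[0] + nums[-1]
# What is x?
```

nums has length 8. nums[0] = 19.
nums has length 8. Negative index -1 maps to positive index 8 + (-1) = 7. nums[7] = 5.
Sum: 19 + 5 = 24.

24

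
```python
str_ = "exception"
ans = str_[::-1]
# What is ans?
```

str_ has length 9. The slice str_[::-1] selects indices [8, 7, 6, 5, 4, 3, 2, 1, 0] (8->'n', 7->'o', 6->'i', 5->'t', 4->'p', 3->'e', 2->'c', 1->'x', 0->'e'), giving 'noitpecxe'.

'noitpecxe'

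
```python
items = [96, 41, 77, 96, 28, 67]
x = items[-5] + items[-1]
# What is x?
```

items has length 6. Negative index -5 maps to positive index 6 + (-5) = 1. items[1] = 41.
items has length 6. Negative index -1 maps to positive index 6 + (-1) = 5. items[5] = 67.
Sum: 41 + 67 = 108.

108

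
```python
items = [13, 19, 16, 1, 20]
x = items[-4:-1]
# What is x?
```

items has length 5. The slice items[-4:-1] selects indices [1, 2, 3] (1->19, 2->16, 3->1), giving [19, 16, 1].

[19, 16, 1]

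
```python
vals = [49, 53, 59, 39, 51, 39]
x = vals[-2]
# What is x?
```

vals has length 6. Negative index -2 maps to positive index 6 + (-2) = 4. vals[4] = 51.

51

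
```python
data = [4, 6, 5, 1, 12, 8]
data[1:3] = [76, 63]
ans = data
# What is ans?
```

data starts as [4, 6, 5, 1, 12, 8] (length 6). The slice data[1:3] covers indices [1, 2] with values [6, 5]. Replacing that slice with [76, 63] (same length) produces [4, 76, 63, 1, 12, 8].

[4, 76, 63, 1, 12, 8]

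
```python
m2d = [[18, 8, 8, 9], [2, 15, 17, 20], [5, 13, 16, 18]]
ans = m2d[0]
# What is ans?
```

m2d has 3 rows. Row 0 is [18, 8, 8, 9].

[18, 8, 8, 9]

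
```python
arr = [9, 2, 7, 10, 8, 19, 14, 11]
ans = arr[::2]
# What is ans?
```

arr has length 8. The slice arr[::2] selects indices [0, 2, 4, 6] (0->9, 2->7, 4->8, 6->14), giving [9, 7, 8, 14].

[9, 7, 8, 14]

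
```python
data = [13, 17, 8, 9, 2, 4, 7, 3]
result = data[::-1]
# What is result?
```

data has length 8. The slice data[::-1] selects indices [7, 6, 5, 4, 3, 2, 1, 0] (7->3, 6->7, 5->4, 4->2, 3->9, 2->8, 1->17, 0->13), giving [3, 7, 4, 2, 9, 8, 17, 13].

[3, 7, 4, 2, 9, 8, 17, 13]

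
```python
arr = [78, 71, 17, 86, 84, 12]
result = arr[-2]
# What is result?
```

arr has length 6. Negative index -2 maps to positive index 6 + (-2) = 4. arr[4] = 84.

84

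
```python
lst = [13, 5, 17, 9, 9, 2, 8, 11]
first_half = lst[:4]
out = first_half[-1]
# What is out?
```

lst has length 8. The slice lst[:4] selects indices [0, 1, 2, 3] (0->13, 1->5, 2->17, 3->9), giving [13, 5, 17, 9]. So first_half = [13, 5, 17, 9]. Then first_half[-1] = 9.

9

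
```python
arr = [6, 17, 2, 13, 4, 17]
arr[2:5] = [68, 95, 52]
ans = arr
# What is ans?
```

arr starts as [6, 17, 2, 13, 4, 17] (length 6). The slice arr[2:5] covers indices [2, 3, 4] with values [2, 13, 4]. Replacing that slice with [68, 95, 52] (same length) produces [6, 17, 68, 95, 52, 17].

[6, 17, 68, 95, 52, 17]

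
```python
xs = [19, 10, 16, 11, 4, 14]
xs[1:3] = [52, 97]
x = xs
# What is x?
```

xs starts as [19, 10, 16, 11, 4, 14] (length 6). The slice xs[1:3] covers indices [1, 2] with values [10, 16]. Replacing that slice with [52, 97] (same length) produces [19, 52, 97, 11, 4, 14].

[19, 52, 97, 11, 4, 14]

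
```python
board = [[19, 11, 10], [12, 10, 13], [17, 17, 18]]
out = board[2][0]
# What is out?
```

board[2] = [17, 17, 18]. Taking column 0 of that row yields 17.

17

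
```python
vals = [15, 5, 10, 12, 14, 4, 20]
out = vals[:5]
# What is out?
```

vals has length 7. The slice vals[:5] selects indices [0, 1, 2, 3, 4] (0->15, 1->5, 2->10, 3->12, 4->14), giving [15, 5, 10, 12, 14].

[15, 5, 10, 12, 14]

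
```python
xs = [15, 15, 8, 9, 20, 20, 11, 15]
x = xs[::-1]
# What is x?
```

xs has length 8. The slice xs[::-1] selects indices [7, 6, 5, 4, 3, 2, 1, 0] (7->15, 6->11, 5->20, 4->20, 3->9, 2->8, 1->15, 0->15), giving [15, 11, 20, 20, 9, 8, 15, 15].

[15, 11, 20, 20, 9, 8, 15, 15]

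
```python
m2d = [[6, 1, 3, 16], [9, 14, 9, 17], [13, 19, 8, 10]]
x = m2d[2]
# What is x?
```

m2d has 3 rows. Row 2 is [13, 19, 8, 10].

[13, 19, 8, 10]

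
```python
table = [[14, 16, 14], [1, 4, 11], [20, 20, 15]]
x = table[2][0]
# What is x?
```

table[2] = [20, 20, 15]. Taking column 0 of that row yields 20.

20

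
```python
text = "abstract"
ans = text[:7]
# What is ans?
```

text has length 8. The slice text[:7] selects indices [0, 1, 2, 3, 4, 5, 6] (0->'a', 1->'b', 2->'s', 3->'t', 4->'r', 5->'a', 6->'c'), giving 'abstrac'.

'abstrac'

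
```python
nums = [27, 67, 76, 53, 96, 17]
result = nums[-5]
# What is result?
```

nums has length 6. Negative index -5 maps to positive index 6 + (-5) = 1. nums[1] = 67.

67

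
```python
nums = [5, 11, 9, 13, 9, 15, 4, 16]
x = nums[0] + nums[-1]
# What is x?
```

nums has length 8. nums[0] = 5.
nums has length 8. Negative index -1 maps to positive index 8 + (-1) = 7. nums[7] = 16.
Sum: 5 + 16 = 21.

21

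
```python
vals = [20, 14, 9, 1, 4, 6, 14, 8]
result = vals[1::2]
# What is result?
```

vals has length 8. The slice vals[1::2] selects indices [1, 3, 5, 7] (1->14, 3->1, 5->6, 7->8), giving [14, 1, 6, 8].

[14, 1, 6, 8]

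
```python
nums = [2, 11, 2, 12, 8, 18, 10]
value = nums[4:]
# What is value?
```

nums has length 7. The slice nums[4:] selects indices [4, 5, 6] (4->8, 5->18, 6->10), giving [8, 18, 10].

[8, 18, 10]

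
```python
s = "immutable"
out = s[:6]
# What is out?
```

s has length 9. The slice s[:6] selects indices [0, 1, 2, 3, 4, 5] (0->'i', 1->'m', 2->'m', 3->'u', 4->'t', 5->'a'), giving 'immuta'.

'immuta'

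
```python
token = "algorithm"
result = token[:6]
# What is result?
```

token has length 9. The slice token[:6] selects indices [0, 1, 2, 3, 4, 5] (0->'a', 1->'l', 2->'g', 3->'o', 4->'r', 5->'i'), giving 'algori'.

'algori'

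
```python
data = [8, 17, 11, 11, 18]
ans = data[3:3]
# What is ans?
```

data has length 5. The slice data[3:3] resolves to an empty index range, so the result is [].

[]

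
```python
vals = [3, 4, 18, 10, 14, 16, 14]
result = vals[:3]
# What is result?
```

vals has length 7. The slice vals[:3] selects indices [0, 1, 2] (0->3, 1->4, 2->18), giving [3, 4, 18].

[3, 4, 18]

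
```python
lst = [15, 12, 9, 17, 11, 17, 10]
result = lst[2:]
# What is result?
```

lst has length 7. The slice lst[2:] selects indices [2, 3, 4, 5, 6] (2->9, 3->17, 4->11, 5->17, 6->10), giving [9, 17, 11, 17, 10].

[9, 17, 11, 17, 10]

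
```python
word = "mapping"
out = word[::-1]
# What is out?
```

word has length 7. The slice word[::-1] selects indices [6, 5, 4, 3, 2, 1, 0] (6->'g', 5->'n', 4->'i', 3->'p', 2->'p', 1->'a', 0->'m'), giving 'gnippam'.

'gnippam'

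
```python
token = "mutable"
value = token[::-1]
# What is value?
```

token has length 7. The slice token[::-1] selects indices [6, 5, 4, 3, 2, 1, 0] (6->'e', 5->'l', 4->'b', 3->'a', 2->'t', 1->'u', 0->'m'), giving 'elbatum'.

'elbatum'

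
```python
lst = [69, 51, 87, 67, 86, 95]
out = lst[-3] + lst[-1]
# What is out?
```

lst has length 6. Negative index -3 maps to positive index 6 + (-3) = 3. lst[3] = 67.
lst has length 6. Negative index -1 maps to positive index 6 + (-1) = 5. lst[5] = 95.
Sum: 67 + 95 = 162.

162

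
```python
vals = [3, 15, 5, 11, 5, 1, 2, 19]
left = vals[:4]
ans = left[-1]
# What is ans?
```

vals has length 8. The slice vals[:4] selects indices [0, 1, 2, 3] (0->3, 1->15, 2->5, 3->11), giving [3, 15, 5, 11]. So left = [3, 15, 5, 11]. Then left[-1] = 11.

11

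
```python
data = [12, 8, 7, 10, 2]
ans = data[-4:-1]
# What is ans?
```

data has length 5. The slice data[-4:-1] selects indices [1, 2, 3] (1->8, 2->7, 3->10), giving [8, 7, 10].

[8, 7, 10]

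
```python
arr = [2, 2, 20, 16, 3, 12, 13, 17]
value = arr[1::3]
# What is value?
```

arr has length 8. The slice arr[1::3] selects indices [1, 4, 7] (1->2, 4->3, 7->17), giving [2, 3, 17].

[2, 3, 17]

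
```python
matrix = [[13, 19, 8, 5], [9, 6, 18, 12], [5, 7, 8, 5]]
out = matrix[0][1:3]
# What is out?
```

matrix[0] = [13, 19, 8, 5]. matrix[0] has length 4. The slice matrix[0][1:3] selects indices [1, 2] (1->19, 2->8), giving [19, 8].

[19, 8]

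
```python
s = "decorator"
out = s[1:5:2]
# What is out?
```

s has length 9. The slice s[1:5:2] selects indices [1, 3] (1->'e', 3->'o'), giving 'eo'.

'eo'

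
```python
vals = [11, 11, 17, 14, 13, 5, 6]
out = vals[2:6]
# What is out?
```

vals has length 7. The slice vals[2:6] selects indices [2, 3, 4, 5] (2->17, 3->14, 4->13, 5->5), giving [17, 14, 13, 5].

[17, 14, 13, 5]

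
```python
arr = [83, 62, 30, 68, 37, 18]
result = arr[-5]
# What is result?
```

arr has length 6. Negative index -5 maps to positive index 6 + (-5) = 1. arr[1] = 62.

62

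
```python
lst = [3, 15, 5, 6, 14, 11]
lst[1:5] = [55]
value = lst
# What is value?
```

lst starts as [3, 15, 5, 6, 14, 11] (length 6). The slice lst[1:5] covers indices [1, 2, 3, 4] with values [15, 5, 6, 14]. Replacing that slice with [55] (different length) produces [3, 55, 11].

[3, 55, 11]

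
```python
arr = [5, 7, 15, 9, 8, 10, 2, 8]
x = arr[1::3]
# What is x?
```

arr has length 8. The slice arr[1::3] selects indices [1, 4, 7] (1->7, 4->8, 7->8), giving [7, 8, 8].

[7, 8, 8]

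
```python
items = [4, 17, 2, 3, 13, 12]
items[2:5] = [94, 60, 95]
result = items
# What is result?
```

items starts as [4, 17, 2, 3, 13, 12] (length 6). The slice items[2:5] covers indices [2, 3, 4] with values [2, 3, 13]. Replacing that slice with [94, 60, 95] (same length) produces [4, 17, 94, 60, 95, 12].

[4, 17, 94, 60, 95, 12]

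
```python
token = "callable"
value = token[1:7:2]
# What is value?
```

token has length 8. The slice token[1:7:2] selects indices [1, 3, 5] (1->'a', 3->'l', 5->'b'), giving 'alb'.

'alb'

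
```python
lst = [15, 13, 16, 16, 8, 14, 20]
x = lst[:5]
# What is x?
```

lst has length 7. The slice lst[:5] selects indices [0, 1, 2, 3, 4] (0->15, 1->13, 2->16, 3->16, 4->8), giving [15, 13, 16, 16, 8].

[15, 13, 16, 16, 8]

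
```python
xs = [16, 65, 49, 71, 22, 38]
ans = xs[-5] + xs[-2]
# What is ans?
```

xs has length 6. Negative index -5 maps to positive index 6 + (-5) = 1. xs[1] = 65.
xs has length 6. Negative index -2 maps to positive index 6 + (-2) = 4. xs[4] = 22.
Sum: 65 + 22 = 87.

87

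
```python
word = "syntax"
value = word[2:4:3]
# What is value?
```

word has length 6. The slice word[2:4:3] selects indices [2] (2->'n'), giving 'n'.

'n'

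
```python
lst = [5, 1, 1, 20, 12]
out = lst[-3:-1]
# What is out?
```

lst has length 5. The slice lst[-3:-1] selects indices [2, 3] (2->1, 3->20), giving [1, 20].

[1, 20]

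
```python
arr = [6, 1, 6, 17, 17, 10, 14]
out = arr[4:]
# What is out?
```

arr has length 7. The slice arr[4:] selects indices [4, 5, 6] (4->17, 5->10, 6->14), giving [17, 10, 14].

[17, 10, 14]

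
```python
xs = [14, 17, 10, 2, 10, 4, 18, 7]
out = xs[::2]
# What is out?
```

xs has length 8. The slice xs[::2] selects indices [0, 2, 4, 6] (0->14, 2->10, 4->10, 6->18), giving [14, 10, 10, 18].

[14, 10, 10, 18]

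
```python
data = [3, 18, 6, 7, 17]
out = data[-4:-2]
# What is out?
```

data has length 5. The slice data[-4:-2] selects indices [1, 2] (1->18, 2->6), giving [18, 6].

[18, 6]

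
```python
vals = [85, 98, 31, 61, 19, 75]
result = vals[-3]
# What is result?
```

vals has length 6. Negative index -3 maps to positive index 6 + (-3) = 3. vals[3] = 61.

61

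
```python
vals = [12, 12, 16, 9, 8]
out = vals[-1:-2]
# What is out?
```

vals has length 5. The slice vals[-1:-2] resolves to an empty index range, so the result is [].

[]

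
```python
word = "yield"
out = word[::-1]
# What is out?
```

word has length 5. The slice word[::-1] selects indices [4, 3, 2, 1, 0] (4->'d', 3->'l', 2->'e', 1->'i', 0->'y'), giving 'dleiy'.

'dleiy'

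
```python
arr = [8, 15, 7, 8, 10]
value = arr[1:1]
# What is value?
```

arr has length 5. The slice arr[1:1] resolves to an empty index range, so the result is [].

[]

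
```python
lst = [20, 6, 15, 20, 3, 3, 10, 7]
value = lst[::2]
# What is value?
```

lst has length 8. The slice lst[::2] selects indices [0, 2, 4, 6] (0->20, 2->15, 4->3, 6->10), giving [20, 15, 3, 10].

[20, 15, 3, 10]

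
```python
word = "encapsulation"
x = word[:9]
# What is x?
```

word has length 13. The slice word[:9] selects indices [0, 1, 2, 3, 4, 5, 6, 7, 8] (0->'e', 1->'n', 2->'c', 3->'a', 4->'p', 5->'s', 6->'u', 7->'l', 8->'a'), giving 'encapsula'.

'encapsula'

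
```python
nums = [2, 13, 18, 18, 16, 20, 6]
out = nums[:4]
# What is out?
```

nums has length 7. The slice nums[:4] selects indices [0, 1, 2, 3] (0->2, 1->13, 2->18, 3->18), giving [2, 13, 18, 18].

[2, 13, 18, 18]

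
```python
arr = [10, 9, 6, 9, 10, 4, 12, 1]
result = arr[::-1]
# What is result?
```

arr has length 8. The slice arr[::-1] selects indices [7, 6, 5, 4, 3, 2, 1, 0] (7->1, 6->12, 5->4, 4->10, 3->9, 2->6, 1->9, 0->10), giving [1, 12, 4, 10, 9, 6, 9, 10].

[1, 12, 4, 10, 9, 6, 9, 10]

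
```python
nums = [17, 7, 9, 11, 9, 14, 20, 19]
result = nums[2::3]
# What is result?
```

nums has length 8. The slice nums[2::3] selects indices [2, 5] (2->9, 5->14), giving [9, 14].

[9, 14]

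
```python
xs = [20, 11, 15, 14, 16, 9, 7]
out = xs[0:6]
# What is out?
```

xs has length 7. The slice xs[0:6] selects indices [0, 1, 2, 3, 4, 5] (0->20, 1->11, 2->15, 3->14, 4->16, 5->9), giving [20, 11, 15, 14, 16, 9].

[20, 11, 15, 14, 16, 9]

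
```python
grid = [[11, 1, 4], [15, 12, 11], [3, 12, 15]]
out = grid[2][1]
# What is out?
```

grid[2] = [3, 12, 15]. Taking column 1 of that row yields 12.

12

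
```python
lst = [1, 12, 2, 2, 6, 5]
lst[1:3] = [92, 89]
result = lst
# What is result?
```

lst starts as [1, 12, 2, 2, 6, 5] (length 6). The slice lst[1:3] covers indices [1, 2] with values [12, 2]. Replacing that slice with [92, 89] (same length) produces [1, 92, 89, 2, 6, 5].

[1, 92, 89, 2, 6, 5]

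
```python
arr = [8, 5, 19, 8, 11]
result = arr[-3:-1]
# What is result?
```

arr has length 5. The slice arr[-3:-1] selects indices [2, 3] (2->19, 3->8), giving [19, 8].

[19, 8]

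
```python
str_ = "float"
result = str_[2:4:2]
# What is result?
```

str_ has length 5. The slice str_[2:4:2] selects indices [2] (2->'o'), giving 'o'.

'o'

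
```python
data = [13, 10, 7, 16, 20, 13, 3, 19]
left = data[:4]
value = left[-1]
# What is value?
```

data has length 8. The slice data[:4] selects indices [0, 1, 2, 3] (0->13, 1->10, 2->7, 3->16), giving [13, 10, 7, 16]. So left = [13, 10, 7, 16]. Then left[-1] = 16.

16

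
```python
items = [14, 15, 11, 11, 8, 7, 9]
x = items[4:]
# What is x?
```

items has length 7. The slice items[4:] selects indices [4, 5, 6] (4->8, 5->7, 6->9), giving [8, 7, 9].

[8, 7, 9]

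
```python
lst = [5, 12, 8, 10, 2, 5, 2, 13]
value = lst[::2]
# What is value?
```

lst has length 8. The slice lst[::2] selects indices [0, 2, 4, 6] (0->5, 2->8, 4->2, 6->2), giving [5, 8, 2, 2].

[5, 8, 2, 2]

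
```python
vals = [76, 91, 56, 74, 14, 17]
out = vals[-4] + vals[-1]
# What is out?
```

vals has length 6. Negative index -4 maps to positive index 6 + (-4) = 2. vals[2] = 56.
vals has length 6. Negative index -1 maps to positive index 6 + (-1) = 5. vals[5] = 17.
Sum: 56 + 17 = 73.

73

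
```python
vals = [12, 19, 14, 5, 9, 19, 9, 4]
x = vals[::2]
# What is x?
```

vals has length 8. The slice vals[::2] selects indices [0, 2, 4, 6] (0->12, 2->14, 4->9, 6->9), giving [12, 14, 9, 9].

[12, 14, 9, 9]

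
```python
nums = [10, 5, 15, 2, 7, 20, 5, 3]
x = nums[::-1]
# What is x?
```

nums has length 8. The slice nums[::-1] selects indices [7, 6, 5, 4, 3, 2, 1, 0] (7->3, 6->5, 5->20, 4->7, 3->2, 2->15, 1->5, 0->10), giving [3, 5, 20, 7, 2, 15, 5, 10].

[3, 5, 20, 7, 2, 15, 5, 10]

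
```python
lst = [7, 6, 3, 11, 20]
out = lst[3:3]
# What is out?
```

lst has length 5. The slice lst[3:3] resolves to an empty index range, so the result is [].

[]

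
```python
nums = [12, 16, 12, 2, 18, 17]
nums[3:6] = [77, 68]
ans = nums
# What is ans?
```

nums starts as [12, 16, 12, 2, 18, 17] (length 6). The slice nums[3:6] covers indices [3, 4, 5] with values [2, 18, 17]. Replacing that slice with [77, 68] (different length) produces [12, 16, 12, 77, 68].

[12, 16, 12, 77, 68]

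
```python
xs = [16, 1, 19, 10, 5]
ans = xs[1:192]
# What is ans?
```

xs has length 5. The slice xs[1:192] selects indices [1, 2, 3, 4] (1->1, 2->19, 3->10, 4->5), giving [1, 19, 10, 5].

[1, 19, 10, 5]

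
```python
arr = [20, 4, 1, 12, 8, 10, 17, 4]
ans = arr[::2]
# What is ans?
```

arr has length 8. The slice arr[::2] selects indices [0, 2, 4, 6] (0->20, 2->1, 4->8, 6->17), giving [20, 1, 8, 17].

[20, 1, 8, 17]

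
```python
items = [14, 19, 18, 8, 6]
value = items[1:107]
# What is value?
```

items has length 5. The slice items[1:107] selects indices [1, 2, 3, 4] (1->19, 2->18, 3->8, 4->6), giving [19, 18, 8, 6].

[19, 18, 8, 6]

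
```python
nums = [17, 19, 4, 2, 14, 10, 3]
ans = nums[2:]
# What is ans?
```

nums has length 7. The slice nums[2:] selects indices [2, 3, 4, 5, 6] (2->4, 3->2, 4->14, 5->10, 6->3), giving [4, 2, 14, 10, 3].

[4, 2, 14, 10, 3]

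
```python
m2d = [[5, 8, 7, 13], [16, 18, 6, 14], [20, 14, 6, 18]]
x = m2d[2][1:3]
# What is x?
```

m2d[2] = [20, 14, 6, 18]. m2d[2] has length 4. The slice m2d[2][1:3] selects indices [1, 2] (1->14, 2->6), giving [14, 6].

[14, 6]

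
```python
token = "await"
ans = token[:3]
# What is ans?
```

token has length 5. The slice token[:3] selects indices [0, 1, 2] (0->'a', 1->'w', 2->'a'), giving 'awa'.

'awa'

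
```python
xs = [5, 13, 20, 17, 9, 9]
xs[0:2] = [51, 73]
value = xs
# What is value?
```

xs starts as [5, 13, 20, 17, 9, 9] (length 6). The slice xs[0:2] covers indices [0, 1] with values [5, 13]. Replacing that slice with [51, 73] (same length) produces [51, 73, 20, 17, 9, 9].

[51, 73, 20, 17, 9, 9]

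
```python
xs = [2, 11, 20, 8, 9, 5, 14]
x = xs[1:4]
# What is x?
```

xs has length 7. The slice xs[1:4] selects indices [1, 2, 3] (1->11, 2->20, 3->8), giving [11, 20, 8].

[11, 20, 8]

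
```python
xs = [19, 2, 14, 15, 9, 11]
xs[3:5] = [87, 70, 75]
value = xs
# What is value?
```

xs starts as [19, 2, 14, 15, 9, 11] (length 6). The slice xs[3:5] covers indices [3, 4] with values [15, 9]. Replacing that slice with [87, 70, 75] (different length) produces [19, 2, 14, 87, 70, 75, 11].

[19, 2, 14, 87, 70, 75, 11]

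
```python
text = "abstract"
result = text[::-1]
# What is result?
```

text has length 8. The slice text[::-1] selects indices [7, 6, 5, 4, 3, 2, 1, 0] (7->'t', 6->'c', 5->'a', 4->'r', 3->'t', 2->'s', 1->'b', 0->'a'), giving 'tcartsba'.

'tcartsba'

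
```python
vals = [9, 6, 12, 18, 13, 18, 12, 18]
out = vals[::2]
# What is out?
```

vals has length 8. The slice vals[::2] selects indices [0, 2, 4, 6] (0->9, 2->12, 4->13, 6->12), giving [9, 12, 13, 12].

[9, 12, 13, 12]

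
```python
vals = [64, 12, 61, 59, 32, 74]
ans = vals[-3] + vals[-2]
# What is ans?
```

vals has length 6. Negative index -3 maps to positive index 6 + (-3) = 3. vals[3] = 59.
vals has length 6. Negative index -2 maps to positive index 6 + (-2) = 4. vals[4] = 32.
Sum: 59 + 32 = 91.

91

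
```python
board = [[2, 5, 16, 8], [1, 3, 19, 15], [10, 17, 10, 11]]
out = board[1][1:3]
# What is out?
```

board[1] = [1, 3, 19, 15]. board[1] has length 4. The slice board[1][1:3] selects indices [1, 2] (1->3, 2->19), giving [3, 19].

[3, 19]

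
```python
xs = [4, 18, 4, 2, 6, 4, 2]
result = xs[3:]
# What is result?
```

xs has length 7. The slice xs[3:] selects indices [3, 4, 5, 6] (3->2, 4->6, 5->4, 6->2), giving [2, 6, 4, 2].

[2, 6, 4, 2]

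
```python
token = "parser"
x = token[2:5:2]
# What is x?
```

token has length 6. The slice token[2:5:2] selects indices [2, 4] (2->'r', 4->'e'), giving 're'.

're'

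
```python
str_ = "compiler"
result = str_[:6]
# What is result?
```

str_ has length 8. The slice str_[:6] selects indices [0, 1, 2, 3, 4, 5] (0->'c', 1->'o', 2->'m', 3->'p', 4->'i', 5->'l'), giving 'compil'.

'compil'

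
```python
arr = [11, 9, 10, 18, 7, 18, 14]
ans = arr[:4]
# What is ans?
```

arr has length 7. The slice arr[:4] selects indices [0, 1, 2, 3] (0->11, 1->9, 2->10, 3->18), giving [11, 9, 10, 18].

[11, 9, 10, 18]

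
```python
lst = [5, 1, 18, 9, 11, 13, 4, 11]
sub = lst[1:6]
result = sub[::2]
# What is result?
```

lst has length 8. The slice lst[1:6] selects indices [1, 2, 3, 4, 5] (1->1, 2->18, 3->9, 4->11, 5->13), giving [1, 18, 9, 11, 13]. So sub = [1, 18, 9, 11, 13]. sub has length 5. The slice sub[::2] selects indices [0, 2, 4] (0->1, 2->9, 4->13), giving [1, 9, 13].

[1, 9, 13]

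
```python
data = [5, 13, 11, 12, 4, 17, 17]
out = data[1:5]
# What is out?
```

data has length 7. The slice data[1:5] selects indices [1, 2, 3, 4] (1->13, 2->11, 3->12, 4->4), giving [13, 11, 12, 4].

[13, 11, 12, 4]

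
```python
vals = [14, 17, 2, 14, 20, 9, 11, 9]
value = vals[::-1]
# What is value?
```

vals has length 8. The slice vals[::-1] selects indices [7, 6, 5, 4, 3, 2, 1, 0] (7->9, 6->11, 5->9, 4->20, 3->14, 2->2, 1->17, 0->14), giving [9, 11, 9, 20, 14, 2, 17, 14].

[9, 11, 9, 20, 14, 2, 17, 14]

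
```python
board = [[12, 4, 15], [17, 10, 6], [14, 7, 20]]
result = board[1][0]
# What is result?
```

board[1] = [17, 10, 6]. Taking column 0 of that row yields 17.

17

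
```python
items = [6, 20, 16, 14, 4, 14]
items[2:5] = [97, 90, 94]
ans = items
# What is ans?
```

items starts as [6, 20, 16, 14, 4, 14] (length 6). The slice items[2:5] covers indices [2, 3, 4] with values [16, 14, 4]. Replacing that slice with [97, 90, 94] (same length) produces [6, 20, 97, 90, 94, 14].

[6, 20, 97, 90, 94, 14]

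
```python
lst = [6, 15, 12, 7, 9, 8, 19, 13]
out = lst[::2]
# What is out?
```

lst has length 8. The slice lst[::2] selects indices [0, 2, 4, 6] (0->6, 2->12, 4->9, 6->19), giving [6, 12, 9, 19].

[6, 12, 9, 19]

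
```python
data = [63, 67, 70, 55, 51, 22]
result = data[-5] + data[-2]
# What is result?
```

data has length 6. Negative index -5 maps to positive index 6 + (-5) = 1. data[1] = 67.
data has length 6. Negative index -2 maps to positive index 6 + (-2) = 4. data[4] = 51.
Sum: 67 + 51 = 118.

118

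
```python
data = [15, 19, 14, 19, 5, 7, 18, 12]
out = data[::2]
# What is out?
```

data has length 8. The slice data[::2] selects indices [0, 2, 4, 6] (0->15, 2->14, 4->5, 6->18), giving [15, 14, 5, 18].

[15, 14, 5, 18]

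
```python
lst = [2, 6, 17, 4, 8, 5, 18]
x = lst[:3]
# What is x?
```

lst has length 7. The slice lst[:3] selects indices [0, 1, 2] (0->2, 1->6, 2->17), giving [2, 6, 17].

[2, 6, 17]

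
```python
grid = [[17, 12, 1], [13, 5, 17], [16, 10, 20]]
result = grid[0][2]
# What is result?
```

grid[0] = [17, 12, 1]. Taking column 2 of that row yields 1.

1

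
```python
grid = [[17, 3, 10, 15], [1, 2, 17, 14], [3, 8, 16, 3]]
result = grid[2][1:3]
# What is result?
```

grid[2] = [3, 8, 16, 3]. grid[2] has length 4. The slice grid[2][1:3] selects indices [1, 2] (1->8, 2->16), giving [8, 16].

[8, 16]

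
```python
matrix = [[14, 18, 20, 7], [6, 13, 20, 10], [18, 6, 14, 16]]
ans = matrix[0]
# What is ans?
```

matrix has 3 rows. Row 0 is [14, 18, 20, 7].

[14, 18, 20, 7]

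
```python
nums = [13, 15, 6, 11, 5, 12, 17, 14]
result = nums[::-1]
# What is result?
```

nums has length 8. The slice nums[::-1] selects indices [7, 6, 5, 4, 3, 2, 1, 0] (7->14, 6->17, 5->12, 4->5, 3->11, 2->6, 1->15, 0->13), giving [14, 17, 12, 5, 11, 6, 15, 13].

[14, 17, 12, 5, 11, 6, 15, 13]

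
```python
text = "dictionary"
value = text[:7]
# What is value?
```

text has length 10. The slice text[:7] selects indices [0, 1, 2, 3, 4, 5, 6] (0->'d', 1->'i', 2->'c', 3->'t', 4->'i', 5->'o', 6->'n'), giving 'diction'.

'diction'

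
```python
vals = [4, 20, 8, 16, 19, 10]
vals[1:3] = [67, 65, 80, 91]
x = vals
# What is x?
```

vals starts as [4, 20, 8, 16, 19, 10] (length 6). The slice vals[1:3] covers indices [1, 2] with values [20, 8]. Replacing that slice with [67, 65, 80, 91] (different length) produces [4, 67, 65, 80, 91, 16, 19, 10].

[4, 67, 65, 80, 91, 16, 19, 10]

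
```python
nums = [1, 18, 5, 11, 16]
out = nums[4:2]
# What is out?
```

nums has length 5. The slice nums[4:2] resolves to an empty index range, so the result is [].

[]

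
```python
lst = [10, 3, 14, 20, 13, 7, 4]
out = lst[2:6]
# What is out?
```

lst has length 7. The slice lst[2:6] selects indices [2, 3, 4, 5] (2->14, 3->20, 4->13, 5->7), giving [14, 20, 13, 7].

[14, 20, 13, 7]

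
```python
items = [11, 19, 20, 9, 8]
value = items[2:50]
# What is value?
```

items has length 5. The slice items[2:50] selects indices [2, 3, 4] (2->20, 3->9, 4->8), giving [20, 9, 8].

[20, 9, 8]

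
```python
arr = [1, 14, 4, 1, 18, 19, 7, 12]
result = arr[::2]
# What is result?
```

arr has length 8. The slice arr[::2] selects indices [0, 2, 4, 6] (0->1, 2->4, 4->18, 6->7), giving [1, 4, 18, 7].

[1, 4, 18, 7]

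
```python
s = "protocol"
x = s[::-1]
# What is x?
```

s has length 8. The slice s[::-1] selects indices [7, 6, 5, 4, 3, 2, 1, 0] (7->'l', 6->'o', 5->'c', 4->'o', 3->'t', 2->'o', 1->'r', 0->'p'), giving 'locotorp'.

'locotorp'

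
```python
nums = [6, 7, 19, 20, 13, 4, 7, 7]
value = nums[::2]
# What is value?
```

nums has length 8. The slice nums[::2] selects indices [0, 2, 4, 6] (0->6, 2->19, 4->13, 6->7), giving [6, 19, 13, 7].

[6, 19, 13, 7]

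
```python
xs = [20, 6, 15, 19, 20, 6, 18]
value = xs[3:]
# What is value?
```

xs has length 7. The slice xs[3:] selects indices [3, 4, 5, 6] (3->19, 4->20, 5->6, 6->18), giving [19, 20, 6, 18].

[19, 20, 6, 18]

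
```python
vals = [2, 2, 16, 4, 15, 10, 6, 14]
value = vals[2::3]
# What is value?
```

vals has length 8. The slice vals[2::3] selects indices [2, 5] (2->16, 5->10), giving [16, 10].

[16, 10]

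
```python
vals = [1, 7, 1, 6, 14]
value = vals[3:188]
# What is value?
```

vals has length 5. The slice vals[3:188] selects indices [3, 4] (3->6, 4->14), giving [6, 14].

[6, 14]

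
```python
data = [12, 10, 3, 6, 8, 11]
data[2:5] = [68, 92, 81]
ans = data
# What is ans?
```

data starts as [12, 10, 3, 6, 8, 11] (length 6). The slice data[2:5] covers indices [2, 3, 4] with values [3, 6, 8]. Replacing that slice with [68, 92, 81] (same length) produces [12, 10, 68, 92, 81, 11].

[12, 10, 68, 92, 81, 11]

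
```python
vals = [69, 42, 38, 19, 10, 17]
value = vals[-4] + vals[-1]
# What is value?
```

vals has length 6. Negative index -4 maps to positive index 6 + (-4) = 2. vals[2] = 38.
vals has length 6. Negative index -1 maps to positive index 6 + (-1) = 5. vals[5] = 17.
Sum: 38 + 17 = 55.

55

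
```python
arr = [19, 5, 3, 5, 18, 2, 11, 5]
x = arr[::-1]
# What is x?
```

arr has length 8. The slice arr[::-1] selects indices [7, 6, 5, 4, 3, 2, 1, 0] (7->5, 6->11, 5->2, 4->18, 3->5, 2->3, 1->5, 0->19), giving [5, 11, 2, 18, 5, 3, 5, 19].

[5, 11, 2, 18, 5, 3, 5, 19]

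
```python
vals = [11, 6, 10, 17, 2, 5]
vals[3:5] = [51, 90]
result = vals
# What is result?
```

vals starts as [11, 6, 10, 17, 2, 5] (length 6). The slice vals[3:5] covers indices [3, 4] with values [17, 2]. Replacing that slice with [51, 90] (same length) produces [11, 6, 10, 51, 90, 5].

[11, 6, 10, 51, 90, 5]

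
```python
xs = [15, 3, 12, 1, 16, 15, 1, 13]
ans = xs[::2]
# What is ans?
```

xs has length 8. The slice xs[::2] selects indices [0, 2, 4, 6] (0->15, 2->12, 4->16, 6->1), giving [15, 12, 16, 1].

[15, 12, 16, 1]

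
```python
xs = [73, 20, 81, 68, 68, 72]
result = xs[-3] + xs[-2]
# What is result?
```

xs has length 6. Negative index -3 maps to positive index 6 + (-3) = 3. xs[3] = 68.
xs has length 6. Negative index -2 maps to positive index 6 + (-2) = 4. xs[4] = 68.
Sum: 68 + 68 = 136.

136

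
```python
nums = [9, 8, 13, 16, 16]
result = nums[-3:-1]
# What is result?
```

nums has length 5. The slice nums[-3:-1] selects indices [2, 3] (2->13, 3->16), giving [13, 16].

[13, 16]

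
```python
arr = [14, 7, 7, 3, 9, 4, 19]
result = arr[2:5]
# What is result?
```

arr has length 7. The slice arr[2:5] selects indices [2, 3, 4] (2->7, 3->3, 4->9), giving [7, 3, 9].

[7, 3, 9]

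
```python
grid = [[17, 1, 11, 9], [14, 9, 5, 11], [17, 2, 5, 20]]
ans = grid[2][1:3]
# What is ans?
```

grid[2] = [17, 2, 5, 20]. grid[2] has length 4. The slice grid[2][1:3] selects indices [1, 2] (1->2, 2->5), giving [2, 5].

[2, 5]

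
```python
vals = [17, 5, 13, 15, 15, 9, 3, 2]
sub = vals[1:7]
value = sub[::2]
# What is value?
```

vals has length 8. The slice vals[1:7] selects indices [1, 2, 3, 4, 5, 6] (1->5, 2->13, 3->15, 4->15, 5->9, 6->3), giving [5, 13, 15, 15, 9, 3]. So sub = [5, 13, 15, 15, 9, 3]. sub has length 6. The slice sub[::2] selects indices [0, 2, 4] (0->5, 2->15, 4->9), giving [5, 15, 9].

[5, 15, 9]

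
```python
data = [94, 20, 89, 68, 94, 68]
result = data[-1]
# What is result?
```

data has length 6. Negative index -1 maps to positive index 6 + (-1) = 5. data[5] = 68.

68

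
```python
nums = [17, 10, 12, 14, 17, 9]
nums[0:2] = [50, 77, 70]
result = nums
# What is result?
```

nums starts as [17, 10, 12, 14, 17, 9] (length 6). The slice nums[0:2] covers indices [0, 1] with values [17, 10]. Replacing that slice with [50, 77, 70] (different length) produces [50, 77, 70, 12, 14, 17, 9].

[50, 77, 70, 12, 14, 17, 9]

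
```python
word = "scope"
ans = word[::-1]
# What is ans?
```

word has length 5. The slice word[::-1] selects indices [4, 3, 2, 1, 0] (4->'e', 3->'p', 2->'o', 1->'c', 0->'s'), giving 'epocs'.

'epocs'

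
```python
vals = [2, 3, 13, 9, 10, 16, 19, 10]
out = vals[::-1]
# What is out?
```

vals has length 8. The slice vals[::-1] selects indices [7, 6, 5, 4, 3, 2, 1, 0] (7->10, 6->19, 5->16, 4->10, 3->9, 2->13, 1->3, 0->2), giving [10, 19, 16, 10, 9, 13, 3, 2].

[10, 19, 16, 10, 9, 13, 3, 2]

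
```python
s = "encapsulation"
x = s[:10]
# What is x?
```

s has length 13. The slice s[:10] selects indices [0, 1, 2, 3, 4, 5, 6, 7, 8, 9] (0->'e', 1->'n', 2->'c', 3->'a', 4->'p', 5->'s', 6->'u', 7->'l', 8->'a', 9->'t'), giving 'encapsulat'.

'encapsulat'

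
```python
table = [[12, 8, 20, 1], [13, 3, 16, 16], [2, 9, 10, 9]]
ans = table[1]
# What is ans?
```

table has 3 rows. Row 1 is [13, 3, 16, 16].

[13, 3, 16, 16]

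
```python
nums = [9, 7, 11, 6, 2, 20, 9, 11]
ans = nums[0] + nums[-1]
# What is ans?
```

nums has length 8. nums[0] = 9.
nums has length 8. Negative index -1 maps to positive index 8 + (-1) = 7. nums[7] = 11.
Sum: 9 + 11 = 20.

20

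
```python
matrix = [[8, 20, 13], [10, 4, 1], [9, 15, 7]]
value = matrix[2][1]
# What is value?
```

matrix[2] = [9, 15, 7]. Taking column 1 of that row yields 15.

15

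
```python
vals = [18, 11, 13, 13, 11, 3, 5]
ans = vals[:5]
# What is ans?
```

vals has length 7. The slice vals[:5] selects indices [0, 1, 2, 3, 4] (0->18, 1->11, 2->13, 3->13, 4->11), giving [18, 11, 13, 13, 11].

[18, 11, 13, 13, 11]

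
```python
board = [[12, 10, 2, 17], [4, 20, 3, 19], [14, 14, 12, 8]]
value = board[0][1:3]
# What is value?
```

board[0] = [12, 10, 2, 17]. board[0] has length 4. The slice board[0][1:3] selects indices [1, 2] (1->10, 2->2), giving [10, 2].

[10, 2]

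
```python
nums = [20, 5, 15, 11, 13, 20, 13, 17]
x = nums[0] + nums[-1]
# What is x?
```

nums has length 8. nums[0] = 20.
nums has length 8. Negative index -1 maps to positive index 8 + (-1) = 7. nums[7] = 17.
Sum: 20 + 17 = 37.

37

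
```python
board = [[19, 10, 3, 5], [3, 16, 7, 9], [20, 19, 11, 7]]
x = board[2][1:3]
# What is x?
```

board[2] = [20, 19, 11, 7]. board[2] has length 4. The slice board[2][1:3] selects indices [1, 2] (1->19, 2->11), giving [19, 11].

[19, 11]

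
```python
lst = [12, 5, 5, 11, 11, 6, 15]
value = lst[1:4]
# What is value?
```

lst has length 7. The slice lst[1:4] selects indices [1, 2, 3] (1->5, 2->5, 3->11), giving [5, 5, 11].

[5, 5, 11]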